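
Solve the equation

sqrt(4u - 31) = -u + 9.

Square both sides: 4u - 31 = (-u + 9)^2.
Expand and rearrange: u^2 - 22u + 112 = 0.
Solving gives u = 14 or u = 8.
Check each candidate in the original equation:
  u = 14: sqrt(25) = 5, while -u + 9 = -5 — extraneous.
  u = 8: sqrt(1) = 1, while -u + 9 = 1 — valid.

u = 8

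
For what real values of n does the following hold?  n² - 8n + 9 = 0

n = 1.3542 or n = 6.6458

Discriminant: (-8)² − 4·1·9 = 28.
Quadratic formula: n = (8 ± √28) / 2.
So n = √(7) + 4 ≈ 6.6458 or n = 4 - √(7) ≈ 1.3542.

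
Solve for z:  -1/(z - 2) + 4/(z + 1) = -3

Multiply both sides by (z - 2)(z + 1):
-(z + 1) + 4(z - 2) = -3(z - 2)(z + 1).
Expand and collect terms: -3z² + 15 = 0.
By the quadratic formula, z = (0 ± √180) / -6, so z ≈ -2.2361 or z ≈ 2.2361.
Neither value makes a denominator zero (z ≠ 2, z ≠ -1), so both are valid.

z = -2.2361 or z = 2.2361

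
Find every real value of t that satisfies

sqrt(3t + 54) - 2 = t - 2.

Isolate the radical: sqrt(3t + 54) = t.
Square both sides: 3t + 54 = (t)^2.
Expand and rearrange: t^2 - 3t - 54 = 0.
Solving gives t = 9 or t = -6.
Check each candidate in the original equation:
  t = 9: sqrt(81) = 9, while t = 9 — valid.
  t = -6: sqrt(36) = 6, while t = -6 — extraneous.

t = 9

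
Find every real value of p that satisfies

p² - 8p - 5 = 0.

Discriminant: (-8)² − 4·1·(-5) = 84.
Quadratic formula: p = (8 ± √84) / 2.
So p = 4 + √(21) ≈ 8.5826 or p = 4 - √(21) ≈ -0.5826.

p = -0.5826 or p = 8.5826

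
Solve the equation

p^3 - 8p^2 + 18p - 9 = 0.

p = 0.6972 or p = 3 or p = 4.3028

Possible rational roots are divisors of -9. Testing p = 3 gives 0, so (p - 3) is a factor.
Divide: p^3 - 8p^2 + 18p - 9 = (p - 3)(p^2 - 5p + 3).
Apply the quadratic formula to p^2 - 5p + 3 = 0: p = (5 +/- sqrt(13))/2, i.e. p ~= 4.3028 or p ~= 0.6972.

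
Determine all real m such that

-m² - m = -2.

m = -2 or m = 1

Bring every term to one side: -m² - m + 2 = 0.
Factor: -1(m + 2)(m - 1) = 0.
So m = -2 or m = 1.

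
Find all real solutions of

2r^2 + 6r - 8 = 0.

Factor: 2(r - 1)(r + 4) = 0.
So r = 1 or r = -4.

r = -4 or r = 1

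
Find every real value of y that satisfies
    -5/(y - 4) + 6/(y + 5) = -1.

y = -9.3666 or y = 7.3666

Multiply both sides by (y - 4)(y + 5):
-5(y + 5) + 6(y - 4) = -(y - 4)(y + 5).
Expand and collect terms: -y² - 2y + 69 = 0.
By the quadratic formula, y = (2 ± √280) / -2, so y ≈ -9.3666 or y ≈ 7.3666.
Neither value makes a denominator zero (y ≠ 4, y ≠ -5), so both are valid.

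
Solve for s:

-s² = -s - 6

Bring every term to one side: -s² + s + 6 = 0.
Factor: -1(s + 2)(s - 3) = 0.
So s = -2 or s = 3.

s = -2 or s = 3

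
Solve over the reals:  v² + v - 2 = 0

Factor: (v + 2)(v - 1) = 0.
So v = -2 or v = 1.

v = -2 or v = 1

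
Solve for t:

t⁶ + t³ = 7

Let u = t³. The equation becomes u² + u - 7 = 0.
By the quadratic formula, u = -1/2 + √(29)/2 or u = -√(29)/2 - 1/2.
t³ = -1/2 + √(29)/2 gives t = ∛(-1/2 + √(29)/2) ≈ 1.2991.
t³ = -√(29)/2 - 1/2 gives t = -∛(1/2 + √(29)/2) ≈ -1.4725.

t = -1.4725 or t = 1.2991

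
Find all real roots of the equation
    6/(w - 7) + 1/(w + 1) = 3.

Multiply both sides by (w - 7)(w + 1):
6(w + 1) + (w - 7) = 3(w - 7)(w + 1).
Expand and collect terms: 3w^2 - 25w - 20 = 0.
By the quadratic formula, w = (25 +/- sqrt(865)) / 6, so w ~= 9.0685 or w ~= -0.7351.
Neither value makes a denominator zero (w != 7, w != -1), so both are valid.

w = -0.7351 or w = 9.0685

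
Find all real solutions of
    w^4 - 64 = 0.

w = -2.8284 or w = 2.8284

Let u = w^2. The equation becomes u^2 - 64 = 0.
Factor: (u - 8)(u + 8) = 0, so u = 8 or u = -8.
w^2 = 8 gives w = +/-2*sqrt(2) ~= +/-2.8284.
w^2 = -8 < 0 has no real solution.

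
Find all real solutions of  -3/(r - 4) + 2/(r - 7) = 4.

Multiply both sides by (r - 4)(r - 7):
-3(r - 7) + 2(r - 4) = 4(r - 4)(r - 7).
Expand and collect terms: 4r² - 43r + 99 = 0.
By the quadratic formula, r = (43 ± √265) / 8, so r ≈ 7.4099 or r ≈ 3.3401.
Neither value makes a denominator zero (r ≠ 4, r ≠ 7), so both are valid.

r = 3.3401 or r = 7.4099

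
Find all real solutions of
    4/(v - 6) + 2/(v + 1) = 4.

Multiply both sides by (v - 6)(v + 1):
4(v + 1) + 2(v - 6) = 4(v - 6)(v + 1).
Expand and collect terms: 4v² - 26v - 16 = 0.
By the quadratic formula, v = (26 ± √932) / 8, so v ≈ 7.0661 or v ≈ -0.5661.
Neither value makes a denominator zero (v ≠ 6, v ≠ -1), so both are valid.

v = -0.5661 or v = 7.0661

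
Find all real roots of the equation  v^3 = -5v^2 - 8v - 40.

v = -5

Rearrange: v^3 + 5v^2 + 8v + 40 = 0.
Possible rational roots are divisors of 40. Testing v = -5 gives 0, so (v + 5) is a factor.
Divide: v^3 + 5v^2 + 8v + 40 = (v + 5)(v^2 + 8).
The quadratic v^2 + 8 has discriminant -32 < 0, so no further real roots.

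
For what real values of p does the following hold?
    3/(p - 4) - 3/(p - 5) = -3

p = 3.382 or p = 5.618

Multiply both sides by (p - 4)(p - 5):
3(p - 5) - 3(p - 4) = -3(p - 4)(p - 5).
Expand and collect terms: -3p^2 + 27p - 57 = 0.
By the quadratic formula, p = (-27 +/- sqrt(45)) / -6, so p ~= 3.382 or p ~= 5.618.
Neither value makes a denominator zero (p != 4, p != 5), so both are valid.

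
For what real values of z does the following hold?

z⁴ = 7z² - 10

Let u = z². The equation becomes u² - 7u + 10 = 0.
Factor: (u - 5)(u - 2) = 0, so u = 5 or u = 2.
z² = 5 gives z = ±√(5) ≈ ±2.2361.
z² = 2 gives z = ±√(2) ≈ ±1.4142.

z = -2.2361 or z = -1.4142 or z = 1.4142 or z = 2.2361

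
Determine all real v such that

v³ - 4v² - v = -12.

Rearrange: v³ - 4v² - v + 12 = 0.
Possible rational roots are divisors of 12. Testing v = 3 gives 0, so (v - 3) is a factor.
Divide: v³ - 4v² - v + 12 = (v - 3)(v² - v - 4).
Apply the quadratic formula to v² - v - 4 = 0: v = (1 ± √17)/2, i.e. v ≈ 2.5616 or v ≈ -1.5616.

v = -1.5616 or v = 2.5616 or v = 3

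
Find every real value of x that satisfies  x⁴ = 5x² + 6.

x = -2.4495 or x = 2.4495

Let u = x². The equation becomes u² - 5u - 6 = 0.
Factor: (u + 1)(u - 6) = 0, so u = -1 or u = 6.
x² = -1 < 0 has no real solution.
x² = 6 gives x = ±√(6) ≈ ±2.4495.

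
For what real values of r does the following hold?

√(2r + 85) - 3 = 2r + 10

Isolate the radical: √(2r + 85) = 2r + 13.
Square both sides: 2r + 85 = (2r + 13)².
Expand and rearrange: 4r² + 50r + 84 = 0.
Solving gives r = -2 or r = -10.5.
Check each candidate in the original equation:
  r = -2: √(81) = 9, while 2r + 13 = 9 — valid.
  r = -10.5: √(64) = 8, while 2r + 13 = -8 — extraneous.

r = -2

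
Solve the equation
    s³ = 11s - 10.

Rearrange: s³ - 11s + 10 = 0.
Possible rational roots are divisors of 10. Testing s = 1 gives 0, so (s - 1) is a factor.
Divide: s³ - 11s + 10 = (s - 1)(s² + s - 10).
Apply the quadratic formula to s² + s - 10 = 0: s = (-1 ± √41)/2, i.e. s ≈ 2.7016 or s ≈ -3.7016.

s = -3.7016 or s = 1 or s = 2.7016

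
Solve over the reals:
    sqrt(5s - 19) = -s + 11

Square both sides: 5s - 19 = (-s + 11)^2.
Expand and rearrange: s^2 - 27s + 140 = 0.
Solving gives s = 20 or s = 7.
Check each candidate in the original equation:
  s = 20: sqrt(81) = 9, while -s + 11 = -9 — extraneous.
  s = 7: sqrt(16) = 4, while -s + 11 = 4 — valid.

s = 7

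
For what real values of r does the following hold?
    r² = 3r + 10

Bring every term to one side: r² - 3r - 10 = 0.
Factor: (r - 5)(r + 2) = 0.
So r = 5 or r = -2.

r = -2 or r = 5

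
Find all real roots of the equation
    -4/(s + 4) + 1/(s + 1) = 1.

s = -7.4641 or s = -0.5359

Multiply both sides by (s + 4)(s + 1):
-4(s + 1) + (s + 4) = (s + 4)(s + 1).
Expand and collect terms: s² + 8s + 4 = 0.
By the quadratic formula, s = (-8 ± √48) / 2, so s ≈ -0.5359 or s ≈ -7.4641.
Neither value makes a denominator zero (s ≠ -4, s ≠ -1), so both are valid.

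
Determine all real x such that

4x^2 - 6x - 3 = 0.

Discriminant: (-6)^2 - 4*4*(-3) = 84.
Quadratic formula: x = (6 +/- sqrt(84)) / 8.
So x = 3/4 + sqrt(21)/4 ~= 1.8956 or x = 3/4 - sqrt(21)/4 ~= -0.3956.

x = -0.3956 or x = 1.8956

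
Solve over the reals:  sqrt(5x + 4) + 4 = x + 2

Isolate the radical: sqrt(5x + 4) = x - 2.
Square both sides: 5x + 4 = (x - 2)^2.
Expand and rearrange: x^2 - 9x = 0.
Solving gives x = 9 or x = 0.
Check each candidate in the original equation:
  x = 9: sqrt(49) = 7, while x - 2 = 7 — valid.
  x = 0: sqrt(4) = 2, while x - 2 = -2 — extraneous.

x = 9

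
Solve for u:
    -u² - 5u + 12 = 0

Discriminant: (-5)² − 4·(-1)·12 = 73.
Quadratic formula: u = (5 ± √73) / (-2).
So u = -√(73)/2 - 5/2 ≈ -6.772 or u = -5/2 + √(73)/2 ≈ 1.772.

u = -6.772 or u = 1.772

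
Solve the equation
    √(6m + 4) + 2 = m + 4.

Isolate the radical: √(6m + 4) = m + 2.
Square both sides: 6m + 4 = (m + 2)².
Expand and rearrange: m² - 2m = 0.
Solving gives m = 2 or m = 0.
Check each candidate in the original equation:
  m = 2: √(16) = 4, while m + 2 = 4 — valid.
  m = 0: √(4) = 2, while m + 2 = 2 — valid.

m = 0 or m = 2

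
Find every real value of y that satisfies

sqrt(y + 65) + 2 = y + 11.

Isolate the radical: sqrt(y + 65) = y + 9.
Square both sides: y + 65 = (y + 9)^2.
Expand and rearrange: y^2 + 17y + 16 = 0.
Solving gives y = -1 or y = -16.
Check each candidate in the original equation:
  y = -1: sqrt(64) = 8, while y + 9 = 8 — valid.
  y = -16: sqrt(49) = 7, while y + 9 = -7 — extraneous.

y = -1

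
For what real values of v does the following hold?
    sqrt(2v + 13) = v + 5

v = -2

Square both sides: 2v + 13 = (v + 5)^2.
Expand and rearrange: v^2 + 8v + 12 = 0.
Solving gives v = -2 or v = -6.
Check each candidate in the original equation:
  v = -2: sqrt(9) = 3, while v + 5 = 3 — valid.
  v = -6: sqrt(1) = 1, while v + 5 = -1 — extraneous.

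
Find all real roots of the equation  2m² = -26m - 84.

Bring every term to one side: 2m² + 26m + 84 = 0.
Factor: 2(m + 7)(m + 6) = 0.
So m = -7 or m = -6.

m = -7 or m = -6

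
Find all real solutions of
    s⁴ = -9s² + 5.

Let u = s². The equation becomes u² + 9u - 5 = 0.
By the quadratic formula, u = -9/2 + √(101)/2 or u = -√(101)/2 - 9/2.
s² = -9/2 + √(101)/2 gives s = ±√(-9/2 + √(101)/2) ≈ ±0.7245.
s² = -√(101)/2 - 9/2 < 0 has no real solution.

s = -0.7245 or s = 0.7245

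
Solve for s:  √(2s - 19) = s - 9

Square both sides: 2s - 19 = (s - 9)².
Expand and rearrange: s² - 20s + 100 = 0.
This gives the repeated root s = 10.
Check in the original equation:
  s = 10: √(1) = 1, while s - 9 = 1 — valid.

s = 10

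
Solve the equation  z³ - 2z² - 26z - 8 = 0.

Possible rational roots are divisors of -8. Testing z = -4 gives 0, so (z + 4) is a factor.
Divide: z³ - 2z² - 26z - 8 = (z + 4)(z² - 6z - 2).
Apply the quadratic formula to z² - 6z - 2 = 0: z = (6 ± √44)/2, i.e. z ≈ 6.3166 or z ≈ -0.3166.

z = -4 or z = -0.3166 or z = 6.3166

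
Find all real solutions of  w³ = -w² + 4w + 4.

Rearrange: w³ + w² - 4w - 4 = 0.
Possible rational roots are divisors of -4. Testing w = 2 gives 0, so (w - 2) is a factor.
Divide: w³ + w² - 4w - 4 = (w - 2)(w² + 3w + 2).
Factor the quadratic: w = -1 or w = -2.

w = -2 or w = -1 or w = 2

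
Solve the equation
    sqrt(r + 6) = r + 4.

Square both sides: r + 6 = (r + 4)^2.
Expand and rearrange: r^2 + 7r + 10 = 0.
Solving gives r = -2 or r = -5.
Check each candidate in the original equation:
  r = -2: sqrt(4) = 2, while r + 4 = 2 — valid.
  r = -5: sqrt(1) = 1, while r + 4 = -1 — extraneous.

r = -2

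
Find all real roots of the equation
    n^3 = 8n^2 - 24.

n = -1.5826 or n = 2 or n = 7.5826

Rearrange: n^3 - 8n^2 + 24 = 0.
Possible rational roots are divisors of 24. Testing n = 2 gives 0, so (n - 2) is a factor.
Divide: n^3 - 8n^2 + 24 = (n - 2)(n^2 - 6n - 12).
Apply the quadratic formula to n^2 - 6n - 12 = 0: n = (6 +/- sqrt(84))/2, i.e. n ~= 7.5826 or n ~= -1.5826.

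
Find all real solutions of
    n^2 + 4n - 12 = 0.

n = -6 or n = 2

Factor: (n - 2)(n + 6) = 0.
So n = 2 or n = -6.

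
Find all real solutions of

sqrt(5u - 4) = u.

u = 1 or u = 4

Square both sides: 5u - 4 = (u)^2.
Expand and rearrange: u^2 - 5u + 4 = 0.
Solving gives u = 4 or u = 1.
Check each candidate in the original equation:
  u = 4: sqrt(16) = 4, while u = 4 — valid.
  u = 1: sqrt(1) = 1, while u = 1 — valid.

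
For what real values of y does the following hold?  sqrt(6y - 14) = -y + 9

Square both sides: 6y - 14 = (-y + 9)^2.
Expand and rearrange: y^2 - 24y + 95 = 0.
Solving gives y = 19 or y = 5.
Check each candidate in the original equation:
  y = 19: sqrt(100) = 10, while -y + 9 = -10 — extraneous.
  y = 5: sqrt(16) = 4, while -y + 9 = 4 — valid.

y = 5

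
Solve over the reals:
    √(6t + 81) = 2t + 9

t = 0

Square both sides: 6t + 81 = (2t + 9)².
Expand and rearrange: 4t² + 30t = 0.
Solving gives t = 0 or t = -7.5.
Check each candidate in the original equation:
  t = 0: √(81) = 9, while 2t + 9 = 9 — valid.
  t = -7.5: √(36) = 6, while 2t + 9 = -6 — extraneous.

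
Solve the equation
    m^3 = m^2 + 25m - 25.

m = -5 or m = 1 or m = 5

Rearrange: m^3 - m^2 - 25m + 25 = 0.
Possible rational roots are divisors of 25. Testing m = 5 gives 0, so (m - 5) is a factor.
Divide: m^3 - m^2 - 25m + 25 = (m - 5)(m^2 + 4m - 5).
Factor the quadratic: m = 1 or m = -5.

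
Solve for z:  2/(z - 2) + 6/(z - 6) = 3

Multiply both sides by (z - 2)(z - 6):
2(z - 6) + 6(z - 2) = 3(z - 2)(z - 6).
Expand and collect terms: 3z^2 - 32z + 60 = 0.
By the quadratic formula, z = (32 +/- sqrt(304)) / 6, so z ~= 8.2393 or z ~= 2.4274.
Neither value makes a denominator zero (z != 2, z != 6), so both are valid.

z = 2.4274 or z = 8.2393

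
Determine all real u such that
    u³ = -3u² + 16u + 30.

u = -5 or u = -1.6458 or u = 3.6458

Rearrange: u³ + 3u² - 16u - 30 = 0.
Possible rational roots are divisors of -30. Testing u = -5 gives 0, so (u + 5) is a factor.
Divide: u³ + 3u² - 16u - 30 = (u + 5)(u² - 2u - 6).
Apply the quadratic formula to u² - 2u - 6 = 0: u = (2 ± √28)/2, i.e. u ≈ 3.6458 or u ≈ -1.6458.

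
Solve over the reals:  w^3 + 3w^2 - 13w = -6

Rearrange: w^3 + 3w^2 - 13w + 6 = 0.
Possible rational roots are divisors of 6. Testing w = 2 gives 0, so (w - 2) is a factor.
Divide: w^3 + 3w^2 - 13w + 6 = (w - 2)(w^2 + 5w - 3).
Apply the quadratic formula to w^2 + 5w - 3 = 0: w = (-5 +/- sqrt(37))/2, i.e. w ~= 0.5414 or w ~= -5.5414.

w = -5.5414 or w = 0.5414 or w = 2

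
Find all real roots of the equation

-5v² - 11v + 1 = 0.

Discriminant: (-11)² − 4·(-5)·1 = 141.
Quadratic formula: v = (11 ± √141) / (-10).
So v = -√(141)/10 - 11/10 ≈ -2.2874 or v = -11/10 + √(141)/10 ≈ 0.0874.

v = -2.2874 or v = 0.0874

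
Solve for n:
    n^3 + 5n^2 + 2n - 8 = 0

Possible rational roots are divisors of -8. Testing n = 1 gives 0, so (n - 1) is a factor.
Divide: n^3 + 5n^2 + 2n - 8 = (n - 1)(n^2 + 6n + 8).
Factor the quadratic: n = -2 or n = -4.

n = -4 or n = -2 or n = 1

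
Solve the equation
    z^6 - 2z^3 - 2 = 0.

Let u = z^3. The equation becomes u^2 - 2u - 2 = 0.
By the quadratic formula, u = 1 + sqrt(3) or u = 1 - sqrt(3).
z^3 = 1 + sqrt(3) gives z = (1 + sqrt(3))^(1/3) ~= 1.398.
z^3 = 1 - sqrt(3) gives z = -(-1 + sqrt(3))^(1/3) ~= -0.9013.

z = -0.9013 or z = 1.398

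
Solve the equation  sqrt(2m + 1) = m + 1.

m = 0

Square both sides: 2m + 1 = (m + 1)^2.
Expand and rearrange: m^2 = 0.
This gives the repeated root m = 0.
Check in the original equation:
  m = 0: sqrt(1) = 1, while m + 1 = 1 — valid.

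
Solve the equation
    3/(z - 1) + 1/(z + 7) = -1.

Multiply both sides by (z - 1)(z + 7):
3(z + 7) + (z - 1) = -(z - 1)(z + 7).
Expand and collect terms: -z² - 10z - 13 = 0.
By the quadratic formula, z = (10 ± √48) / -2, so z ≈ -8.4641 or z ≈ -1.5359.
Neither value makes a denominator zero (z ≠ 1, z ≠ -7), so both are valid.

z = -8.4641 or z = -1.5359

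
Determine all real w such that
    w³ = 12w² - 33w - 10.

w = -0.2749 or w = 5 or w = 7.2749

Rearrange: w³ - 12w² + 33w + 10 = 0.
Possible rational roots are divisors of 10. Testing w = 5 gives 0, so (w - 5) is a factor.
Divide: w³ - 12w² + 33w + 10 = (w - 5)(w² - 7w - 2).
Apply the quadratic formula to w² - 7w - 2 = 0: w = (7 ± √57)/2, i.e. w ≈ 7.2749 or w ≈ -0.2749.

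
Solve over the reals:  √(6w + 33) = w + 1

Square both sides: 6w + 33 = (w + 1)².
Expand and rearrange: w² - 4w - 32 = 0.
Solving gives w = 8 or w = -4.
Check each candidate in the original equation:
  w = 8: √(81) = 9, while w + 1 = 9 — valid.
  w = -4: √(9) = 3, while w + 1 = -3 — extraneous.

w = 8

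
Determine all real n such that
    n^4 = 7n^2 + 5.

Let u = n^2. The equation becomes u^2 - 7u - 5 = 0.
By the quadratic formula, u = 7/2 + sqrt(69)/2 or u = 7/2 - sqrt(69)/2.
n^2 = 7/2 + sqrt(69)/2 gives n = +/-sqrt(7/2 + sqrt(69)/2) ~= +/-2.7665.
n^2 = 7/2 - sqrt(69)/2 < 0 has no real solution.

n = -2.7665 or n = 2.7665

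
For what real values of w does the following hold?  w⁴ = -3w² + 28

Let u = w². The equation becomes u² + 3u - 28 = 0.
Factor: (u - 4)(u + 7) = 0, so u = 4 or u = -7.
w² = 4 gives w = ±2.
w² = -7 < 0 has no real solution.

w = -2 or w = 2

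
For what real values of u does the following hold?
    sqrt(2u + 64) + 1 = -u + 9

u = 0

Isolate the radical: sqrt(2u + 64) = -u + 8.
Square both sides: 2u + 64 = (-u + 8)^2.
Expand and rearrange: u^2 - 18u = 0.
Solving gives u = 18 or u = 0.
Check each candidate in the original equation:
  u = 18: sqrt(100) = 10, while -u + 8 = -10 — extraneous.
  u = 0: sqrt(64) = 8, while -u + 8 = 8 — valid.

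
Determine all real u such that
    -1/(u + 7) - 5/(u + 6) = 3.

Multiply both sides by (u + 7)(u + 6):
-(u + 6) - 5(u + 7) = 3(u + 7)(u + 6).
Expand and collect terms: 3u^2 + 45u + 167 = 0.
By the quadratic formula, u = (-45 +/- sqrt(21)) / 6, so u ~= -6.7362 or u ~= -8.2638.
Neither value makes a denominator zero (u != -7, u != -6), so both are valid.

u = -8.2638 or u = -6.7362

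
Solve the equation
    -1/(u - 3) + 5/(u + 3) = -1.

Multiply both sides by (u - 3)(u + 3):
-(u + 3) + 5(u - 3) = -(u - 3)(u + 3).
Expand and collect terms: -u^2 - 4u + 27 = 0.
By the quadratic formula, u = (4 +/- sqrt(124)) / -2, so u ~= -7.5678 or u ~= 3.5678.
Neither value makes a denominator zero (u != 3, u != -3), so both are valid.

u = -7.5678 or u = 3.5678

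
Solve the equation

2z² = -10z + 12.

Bring every term to one side: 2z² + 10z - 12 = 0.
Factor: 2(z + 6)(z - 1) = 0.
So z = -6 or z = 1.

z = -6 or z = 1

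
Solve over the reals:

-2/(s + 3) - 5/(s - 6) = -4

s = -2.5637 or s = 7.3137

Multiply both sides by (s + 3)(s - 6):
-2(s - 6) - 5(s + 3) = -4(s + 3)(s - 6).
Expand and collect terms: -4s^2 + 19s + 75 = 0.
By the quadratic formula, s = (-19 +/- sqrt(1561)) / -8, so s ~= -2.5637 or s ~= 7.3137.
Neither value makes a denominator zero (s != -3, s != 6), so both are valid.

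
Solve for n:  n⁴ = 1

Let u = n². The equation becomes u² - 1 = 0.
Factor: (u - 1)(u + 1) = 0, so u = 1 or u = -1.
n² = 1 gives n = ±1.
n² = -1 < 0 has no real solution.

n = -1 or n = 1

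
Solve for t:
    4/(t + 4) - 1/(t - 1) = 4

t = -2.9321 or t = 0.6821

Multiply both sides by (t + 4)(t - 1):
4(t - 1) - (t + 4) = 4(t + 4)(t - 1).
Expand and collect terms: 4t^2 + 9t - 8 = 0.
By the quadratic formula, t = (-9 +/- sqrt(209)) / 8, so t ~= 0.6821 or t ~= -2.9321.
Neither value makes a denominator zero (t != -4, t != 1), so both are valid.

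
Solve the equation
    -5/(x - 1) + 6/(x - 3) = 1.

x = -1 or x = 6

Multiply both sides by (x - 1)(x - 3):
-5(x - 3) + 6(x - 1) = (x - 1)(x - 3).
Expand and collect terms: x^2 - 5x - 6 = 0.
Factor or apply the quadratic formula: x = 6 or x = -1.
Neither value makes a denominator zero (x != 1, x != 3), so both are valid.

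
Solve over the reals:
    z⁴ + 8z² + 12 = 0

No real solutions.

Let u = z². The equation becomes u² + 8u + 12 = 0.
Factor: (u + 6)(u + 2) = 0, so u = -6 or u = -2.
z² = -6 < 0 has no real solution.
z² = -2 < 0 has no real solution.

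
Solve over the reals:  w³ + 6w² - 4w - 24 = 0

w = -6 or w = -2 or w = 2

Possible rational roots are divisors of -24. Testing w = 2 gives 0, so (w - 2) is a factor.
Divide: w³ + 6w² - 4w - 24 = (w - 2)(w² + 8w + 12).
Factor the quadratic: w = -2 or w = -6.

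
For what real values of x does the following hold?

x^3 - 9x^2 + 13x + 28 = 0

x = -1.1401 or x = 4 or x = 6.1401

Possible rational roots are divisors of 28. Testing x = 4 gives 0, so (x - 4) is a factor.
Divide: x^3 - 9x^2 + 13x + 28 = (x - 4)(x^2 - 5x - 7).
Apply the quadratic formula to x^2 - 5x - 7 = 0: x = (5 +/- sqrt(53))/2, i.e. x ~= 6.1401 or x ~= -1.1401.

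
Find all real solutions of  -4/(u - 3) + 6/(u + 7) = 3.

u = -4.5726 or u = 1.2393

Multiply both sides by (u - 3)(u + 7):
-4(u + 7) + 6(u - 3) = 3(u - 3)(u + 7).
Expand and collect terms: 3u^2 + 10u - 17 = 0.
By the quadratic formula, u = (-10 +/- sqrt(304)) / 6, so u ~= 1.2393 or u ~= -4.5726.
Neither value makes a denominator zero (u != 3, u != -7), so both are valid.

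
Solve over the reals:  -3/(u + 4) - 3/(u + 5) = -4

u = -4.6514 or u = -2.8486

Multiply both sides by (u + 4)(u + 5):
-3(u + 5) - 3(u + 4) = -4(u + 4)(u + 5).
Expand and collect terms: -4u² - 30u - 53 = 0.
By the quadratic formula, u = (30 ± √52) / -8, so u ≈ -4.6514 or u ≈ -2.8486.
Neither value makes a denominator zero (u ≠ -4, u ≠ -5), so both are valid.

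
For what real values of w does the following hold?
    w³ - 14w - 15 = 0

Possible rational roots are divisors of -15. Testing w = -3 gives 0, so (w + 3) is a factor.
Divide: w³ - 14w - 15 = (w + 3)(w² - 3w - 5).
Apply the quadratic formula to w² - 3w - 5 = 0: w = (3 ± √29)/2, i.e. w ≈ 4.1926 or w ≈ -1.1926.

w = -3 or w = -1.1926 or w = 4.1926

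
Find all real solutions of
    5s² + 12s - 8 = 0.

s = -2.9436 or s = 0.5436

Discriminant: (12)² − 4·5·(-8) = 304.
Quadratic formula: s = (-12 ± √304) / 10.
So s = -6/5 + 2·√(19)/5 ≈ 0.5436 or s = -2·√(19)/5 - 6/5 ≈ -2.9436.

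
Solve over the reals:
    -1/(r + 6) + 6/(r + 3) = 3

Multiply both sides by (r + 6)(r + 3):
-(r + 3) + 6(r + 6) = 3(r + 6)(r + 3).
Expand and collect terms: 3r² + 22r + 21 = 0.
By the quadratic formula, r = (-22 ± √232) / 6, so r ≈ -1.1281 or r ≈ -6.2053.
Neither value makes a denominator zero (r ≠ -6, r ≠ -3), so both are valid.

r = -6.2053 or r = -1.1281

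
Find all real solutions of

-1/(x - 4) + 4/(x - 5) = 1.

x = 3.7639 or x = 8.2361

Multiply both sides by (x - 4)(x - 5):
-(x - 5) + 4(x - 4) = (x - 4)(x - 5).
Expand and collect terms: x^2 - 12x + 31 = 0.
By the quadratic formula, x = (12 +/- sqrt(20)) / 2, so x ~= 8.2361 or x ~= 3.7639.
Neither value makes a denominator zero (x != 4, x != 5), so both are valid.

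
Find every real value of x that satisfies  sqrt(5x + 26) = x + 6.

Square both sides: 5x + 26 = (x + 6)^2.
Expand and rearrange: x^2 + 7x + 10 = 0.
Solving gives x = -2 or x = -5.
Check each candidate in the original equation:
  x = -2: sqrt(16) = 4, while x + 6 = 4 — valid.
  x = -5: sqrt(1) = 1, while x + 6 = 1 — valid.

x = -5 or x = -2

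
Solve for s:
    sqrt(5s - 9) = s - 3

s = 9

Square both sides: 5s - 9 = (s - 3)^2.
Expand and rearrange: s^2 - 11s + 18 = 0.
Solving gives s = 9 or s = 2.
Check each candidate in the original equation:
  s = 9: sqrt(36) = 6, while s - 3 = 6 — valid.
  s = 2: sqrt(1) = 1, while s - 3 = -1 — extraneous.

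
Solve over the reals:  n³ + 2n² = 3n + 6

Rearrange: n³ + 2n² - 3n - 6 = 0.
Possible rational roots are divisors of -6. Testing n = -2 gives 0, so (n + 2) is a factor.
Divide: n³ + 2n² - 3n - 6 = (n + 2)(n² - 3).
Apply the quadratic formula to n² - 3 = 0: n = (0 ± √12)/2, i.e. n ≈ 1.7321 or n ≈ -1.7321.

n = -2 or n = -1.7321 or n = 1.7321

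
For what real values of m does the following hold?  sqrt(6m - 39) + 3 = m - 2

Isolate the radical: sqrt(6m - 39) = m - 5.
Square both sides: 6m - 39 = (m - 5)^2.
Expand and rearrange: m^2 - 16m + 64 = 0.
This gives the repeated root m = 8.
Check in the original equation:
  m = 8: sqrt(9) = 3, while m - 5 = 3 — valid.

m = 8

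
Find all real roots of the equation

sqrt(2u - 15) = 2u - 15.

Square both sides: 2u - 15 = (2u - 15)^2.
Expand and rearrange: 4u^2 - 62u + 240 = 0.
Solving gives u = 8 or u = 7.5.
Check each candidate in the original equation:
  u = 8: sqrt(1) = 1, while 2u - 15 = 1 — valid.
  u = 7.5: sqrt(0) = 0, while 2u - 15 = 0 — valid.

u = 7.5 or u = 8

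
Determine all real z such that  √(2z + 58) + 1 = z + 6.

Isolate the radical: √(2z + 58) = z + 5.
Square both sides: 2z + 58 = (z + 5)².
Expand and rearrange: z² + 8z - 33 = 0.
Solving gives z = 3 or z = -11.
Check each candidate in the original equation:
  z = 3: √(64) = 8, while z + 5 = 8 — valid.
  z = -11: √(36) = 6, while z + 5 = -6 — extraneous.

z = 3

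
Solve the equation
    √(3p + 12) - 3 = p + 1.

Isolate the radical: √(3p + 12) = p + 4.
Square both sides: 3p + 12 = (p + 4)².
Expand and rearrange: p² + 5p + 4 = 0.
Solving gives p = -1 or p = -4.
Check each candidate in the original equation:
  p = -1: √(9) = 3, while p + 4 = 3 — valid.
  p = -4: √(0) = 0, while p + 4 = 0 — valid.

p = -4 or p = -1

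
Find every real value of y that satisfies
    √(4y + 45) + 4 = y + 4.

y = 9

Isolate the radical: √(4y + 45) = y.
Square both sides: 4y + 45 = (y)².
Expand and rearrange: y² - 4y - 45 = 0.
Solving gives y = 9 or y = -5.
Check each candidate in the original equation:
  y = 9: √(81) = 9, while y = 9 — valid.
  y = -5: √(25) = 5, while y = -5 — extraneous.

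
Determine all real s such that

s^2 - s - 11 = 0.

s = -2.8541 or s = 3.8541

Discriminant: (-1)^2 - 4*1*(-11) = 45.
Quadratic formula: s = (1 +/- sqrt(45)) / 2.
So s = 1/2 + 3*sqrt(5)/2 ~= 3.8541 or s = 1/2 - 3*sqrt(5)/2 ~= -2.8541.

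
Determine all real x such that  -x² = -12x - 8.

x = -0.6332 or x = 12.6332

Rearrange to standard form: -x² + 12x + 8 = 0.
Discriminant: (12)² − 4·(-1)·8 = 176.
Quadratic formula: x = (-12 ± √176) / (-2).
So x = 6 - 2·√(11) ≈ -0.6332 or x = 6 + 2·√(11) ≈ 12.6332.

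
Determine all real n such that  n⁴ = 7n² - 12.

Let u = n². The equation becomes u² - 7u + 12 = 0.
Factor: (u - 4)(u - 3) = 0, so u = 4 or u = 3.
n² = 4 gives n = ±2.
n² = 3 gives n = ±√(3) ≈ ±1.7321.

n = -2 or n = -1.7321 or n = 1.7321 or n = 2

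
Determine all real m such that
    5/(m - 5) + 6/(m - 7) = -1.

m = -5 or m = 6

Multiply both sides by (m - 5)(m - 7):
5(m - 7) + 6(m - 5) = -(m - 5)(m - 7).
Expand and collect terms: -m^2 + m + 30 = 0.
Factor or apply the quadratic formula: m = -5 or m = 6.
Neither value makes a denominator zero (m != 5, m != 7), so both are valid.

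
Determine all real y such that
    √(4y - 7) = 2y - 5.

Square both sides: 4y - 7 = (2y - 5)².
Expand and rearrange: 4y² - 24y + 32 = 0.
Solving gives y = 4 or y = 2.
Check each candidate in the original equation:
  y = 4: √(9) = 3, while 2y - 5 = 3 — valid.
  y = 2: √(1) = 1, while 2y - 5 = -1 — extraneous.

y = 4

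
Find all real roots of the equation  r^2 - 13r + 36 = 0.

r = 4 or r = 9

Factor: (r - 4)(r - 9) = 0.
So r = 4 or r = 9.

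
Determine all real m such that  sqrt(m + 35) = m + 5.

Square both sides: m + 35 = (m + 5)^2.
Expand and rearrange: m^2 + 9m - 10 = 0.
Solving gives m = 1 or m = -10.
Check each candidate in the original equation:
  m = 1: sqrt(36) = 6, while m + 5 = 6 — valid.
  m = -10: sqrt(25) = 5, while m + 5 = -5 — extraneous.

m = 1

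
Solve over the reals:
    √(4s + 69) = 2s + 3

Square both sides: 4s + 69 = (2s + 3)².
Expand and rearrange: 4s² + 8s - 60 = 0.
Solving gives s = 3 or s = -5.
Check each candidate in the original equation:
  s = 3: √(81) = 9, while 2s + 3 = 9 — valid.
  s = -5: √(49) = 7, while 2s + 3 = -7 — extraneous.

s = 3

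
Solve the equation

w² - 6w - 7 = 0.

Factor: (w + 1)(w - 7) = 0.
So w = -1 or w = 7.

w = -1 or w = 7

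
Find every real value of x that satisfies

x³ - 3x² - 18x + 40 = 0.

Possible rational roots are divisors of 40. Testing x = 5 gives 0, so (x - 5) is a factor.
Divide: x³ - 3x² - 18x + 40 = (x - 5)(x² + 2x - 8).
Factor the quadratic: x = 2 or x = -4.

x = -4 or x = 2 or x = 5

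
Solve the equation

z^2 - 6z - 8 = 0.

z = -1.1231 or z = 7.1231

Discriminant: (-6)^2 - 4*1*(-8) = 68.
Quadratic formula: z = (6 +/- sqrt(68)) / 2.
So z = 3 + sqrt(17) ~= 7.1231 or z = 3 - sqrt(17) ~= -1.1231.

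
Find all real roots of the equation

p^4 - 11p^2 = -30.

Let u = p^2. The equation becomes u^2 - 11u + 30 = 0.
Factor: (u - 6)(u - 5) = 0, so u = 6 or u = 5.
p^2 = 6 gives p = +/-sqrt(6) ~= +/-2.4495.
p^2 = 5 gives p = +/-sqrt(5) ~= +/-2.2361.

p = -2.4495 or p = -2.2361 or p = 2.2361 or p = 2.4495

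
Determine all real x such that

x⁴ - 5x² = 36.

Let u = x². The equation becomes u² - 5u - 36 = 0.
Factor: (u + 4)(u - 9) = 0, so u = -4 or u = 9.
x² = -4 < 0 has no real solution.
x² = 9 gives x = ±3.

x = -3 or x = 3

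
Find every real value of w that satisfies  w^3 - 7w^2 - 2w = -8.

Rearrange: w^3 - 7w^2 - 2w + 8 = 0.
Possible rational roots are divisors of 8. Testing w = 1 gives 0, so (w - 1) is a factor.
Divide: w^3 - 7w^2 - 2w + 8 = (w - 1)(w^2 - 6w - 8).
Apply the quadratic formula to w^2 - 6w - 8 = 0: w = (6 +/- sqrt(68))/2, i.e. w ~= 7.1231 or w ~= -1.1231.

w = -1.1231 or w = 1 or w = 7.1231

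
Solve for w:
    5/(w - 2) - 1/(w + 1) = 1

Multiply both sides by (w - 2)(w + 1):
5(w + 1) - (w - 2) = (w - 2)(w + 1).
Expand and collect terms: w^2 - 5w - 9 = 0.
By the quadratic formula, w = (5 +/- sqrt(61)) / 2, so w ~= 6.4051 or w ~= -1.4051.
Neither value makes a denominator zero (w != 2, w != -1), so both are valid.

w = -1.4051 or w = 6.4051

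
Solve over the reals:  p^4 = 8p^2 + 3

Let u = p^2. The equation becomes u^2 - 8u - 3 = 0.
By the quadratic formula, u = 4 + sqrt(19) or u = 4 - sqrt(19).
p^2 = 4 + sqrt(19) gives p = +/-sqrt(4 + sqrt(19)) ~= +/-2.8912.
p^2 = 4 - sqrt(19) < 0 has no real solution.

p = -2.8912 or p = 2.8912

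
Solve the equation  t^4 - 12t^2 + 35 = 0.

t = -2.6458 or t = -2.2361 or t = 2.2361 or t = 2.6458

Let u = t^2. The equation becomes u^2 - 12u + 35 = 0.
Factor: (u - 7)(u - 5) = 0, so u = 7 or u = 5.
t^2 = 7 gives t = +/-sqrt(7) ~= +/-2.6458.
t^2 = 5 gives t = +/-sqrt(5) ~= +/-2.2361.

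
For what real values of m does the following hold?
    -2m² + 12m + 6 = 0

Discriminant: (12)² − 4·(-2)·6 = 192.
Quadratic formula: m = (-12 ± √192) / (-4).
So m = 3 - 2·√(3) ≈ -0.4641 or m = 3 + 2·√(3) ≈ 6.4641.

m = -0.4641 or m = 6.4641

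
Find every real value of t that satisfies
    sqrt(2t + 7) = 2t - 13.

Square both sides: 2t + 7 = (2t - 13)^2.
Expand and rearrange: 4t^2 - 54t + 162 = 0.
Solving gives t = 9 or t = 4.5.
Check each candidate in the original equation:
  t = 9: sqrt(25) = 5, while 2t - 13 = 5 — valid.
  t = 4.5: sqrt(16) = 4, while 2t - 13 = -4 — extraneous.

t = 9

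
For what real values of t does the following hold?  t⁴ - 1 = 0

Let u = t². The equation becomes u² - 1 = 0.
Factor: (u + 1)(u - 1) = 0, so u = -1 or u = 1.
t² = -1 < 0 has no real solution.
t² = 1 gives t = ±1.

t = -1 or t = 1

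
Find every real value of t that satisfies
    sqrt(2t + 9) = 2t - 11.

Square both sides: 2t + 9 = (2t - 11)^2.
Expand and rearrange: 4t^2 - 46t + 112 = 0.
Solving gives t = 8 or t = 3.5.
Check each candidate in the original equation:
  t = 8: sqrt(25) = 5, while 2t - 11 = 5 — valid.
  t = 3.5: sqrt(16) = 4, while 2t - 11 = -4 — extraneous.

t = 8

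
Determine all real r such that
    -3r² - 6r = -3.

Rearrange to standard form: -3r² - 6r + 3 = 0.
Discriminant: (-6)² − 4·(-3)·3 = 72.
Quadratic formula: r = (6 ± √72) / (-6).
So r = -√(2) - 1 ≈ -2.4142 or r = -1 + √(2) ≈ 0.4142.

r = -2.4142 or r = 0.4142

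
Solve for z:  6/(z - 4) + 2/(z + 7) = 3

z = -6.4405 or z = 6.1072

Multiply both sides by (z - 4)(z + 7):
6(z + 7) + 2(z - 4) = 3(z - 4)(z + 7).
Expand and collect terms: 3z^2 + z - 118 = 0.
By the quadratic formula, z = (-1 +/- sqrt(1417)) / 6, so z ~= 6.1072 or z ~= -6.4405.
Neither value makes a denominator zero (z != 4, z != -7), so both are valid.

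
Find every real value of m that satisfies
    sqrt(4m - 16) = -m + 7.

m = 5

Square both sides: 4m - 16 = (-m + 7)^2.
Expand and rearrange: m^2 - 18m + 65 = 0.
Solving gives m = 13 or m = 5.
Check each candidate in the original equation:
  m = 13: sqrt(36) = 6, while -m + 7 = -6 — extraneous.
  m = 5: sqrt(4) = 2, while -m + 7 = 2 — valid.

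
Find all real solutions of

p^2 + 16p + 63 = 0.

Factor: (p + 9)(p + 7) = 0.
So p = -9 or p = -7.

p = -9 or p = -7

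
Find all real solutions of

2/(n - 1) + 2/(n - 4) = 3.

Multiply both sides by (n - 1)(n - 4):
2(n - 4) + 2(n - 1) = 3(n - 1)(n - 4).
Expand and collect terms: 3n² - 19n + 22 = 0.
By the quadratic formula, n = (19 ± √97) / 6, so n ≈ 4.8081 or n ≈ 1.5252.
Neither value makes a denominator zero (n ≠ 1, n ≠ 4), so both are valid.

n = 1.5252 or n = 4.8081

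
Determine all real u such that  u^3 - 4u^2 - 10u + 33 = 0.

u = -3 or u = 2.382 or u = 4.618

Possible rational roots are divisors of 33. Testing u = -3 gives 0, so (u + 3) is a factor.
Divide: u^3 - 4u^2 - 10u + 33 = (u + 3)(u^2 - 7u + 11).
Apply the quadratic formula to u^2 - 7u + 11 = 0: u = (7 +/- sqrt(5))/2, i.e. u ~= 4.618 or u ~= 2.382.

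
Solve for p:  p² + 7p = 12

Rearrange to standard form: p² + 7p - 12 = 0.
Discriminant: (7)² − 4·1·(-12) = 97.
Quadratic formula: p = (-7 ± √97) / 2.
So p = -7/2 + √(97)/2 ≈ 1.4244 or p = -√(97)/2 - 7/2 ≈ -8.4244.

p = -8.4244 or p = 1.4244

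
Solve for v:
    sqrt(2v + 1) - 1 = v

v = 0

Isolate the radical: sqrt(2v + 1) = v + 1.
Square both sides: 2v + 1 = (v + 1)^2.
Expand and rearrange: v^2 = 0.
This gives the repeated root v = 0.
Check in the original equation:
  v = 0: sqrt(1) = 1, while v + 1 = 1 — valid.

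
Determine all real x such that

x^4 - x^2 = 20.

x = -2.2361 or x = 2.2361

Let u = x^2. The equation becomes u^2 - u - 20 = 0.
Factor: (u - 5)(u + 4) = 0, so u = 5 or u = -4.
x^2 = 5 gives x = +/-sqrt(5) ~= +/-2.2361.
x^2 = -4 < 0 has no real solution.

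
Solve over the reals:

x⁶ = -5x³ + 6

Let u = x³. The equation becomes u² + 5u - 6 = 0.
Factor: (u + 6)(u - 1) = 0, so u = -6 or u = 1.
x³ = -6 gives x = -∛(6) ≈ -1.8171.
x³ = 1 gives x = 1.

x = -1.8171 or x = 1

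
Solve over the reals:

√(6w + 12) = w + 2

Square both sides: 6w + 12 = (w + 2)².
Expand and rearrange: w² - 2w - 8 = 0.
Solving gives w = 4 or w = -2.
Check each candidate in the original equation:
  w = 4: √(36) = 6, while w + 2 = 6 — valid.
  w = -2: √(0) = 0, while w + 2 = 0 — valid.

w = -2 or w = 4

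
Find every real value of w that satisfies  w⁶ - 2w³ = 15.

Let u = w³. The equation becomes u² - 2u - 15 = 0.
Factor: (u + 3)(u - 5) = 0, so u = -3 or u = 5.
w³ = -3 gives w = -∛(3) ≈ -1.4422.
w³ = 5 gives w = ∛(5) ≈ 1.71.

w = -1.4422 or w = 1.71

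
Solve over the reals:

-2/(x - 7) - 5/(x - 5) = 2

Multiply both sides by (x - 7)(x - 5):
-2(x - 5) - 5(x - 7) = 2(x - 7)(x - 5).
Expand and collect terms: 2x^2 - 17x + 25 = 0.
By the quadratic formula, x = (17 +/- sqrt(89)) / 4, so x ~= 6.6085 or x ~= 1.8915.
Neither value makes a denominator zero (x != 7, x != 5), so both are valid.

x = 1.8915 or x = 6.6085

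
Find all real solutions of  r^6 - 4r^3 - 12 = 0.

Let u = r^3. The equation becomes u^2 - 4u - 12 = 0.
Factor: (u + 2)(u - 6) = 0, so u = -2 or u = 6.
r^3 = -2 gives r = -(2)^(1/3) ~= -1.2599.
r^3 = 6 gives r = (6)^(1/3) ~= 1.8171.

r = -1.2599 or r = 1.8171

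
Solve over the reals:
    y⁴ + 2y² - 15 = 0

Let u = y². The equation becomes u² + 2u - 15 = 0.
Factor: (u + 5)(u - 3) = 0, so u = -5 or u = 3.
y² = -5 < 0 has no real solution.
y² = 3 gives y = ±√(3) ≈ ±1.7321.

y = -1.7321 or y = 1.7321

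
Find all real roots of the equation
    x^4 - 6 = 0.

Let u = x^2. The equation becomes u^2 - 6 = 0.
By the quadratic formula, u = sqrt(6) or u = -sqrt(6).
x^2 = sqrt(6) gives x = +/-6**(1/4) ~= +/-1.5651.
x^2 = -sqrt(6) < 0 has no real solution.

x = -1.5651 or x = 1.5651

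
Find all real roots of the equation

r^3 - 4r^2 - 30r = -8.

r = -4 or r = 0.2583 or r = 7.7417

Rearrange: r^3 - 4r^2 - 30r + 8 = 0.
Possible rational roots are divisors of 8. Testing r = -4 gives 0, so (r + 4) is a factor.
Divide: r^3 - 4r^2 - 30r + 8 = (r + 4)(r^2 - 8r + 2).
Apply the quadratic formula to r^2 - 8r + 2 = 0: r = (8 +/- sqrt(56))/2, i.e. r ~= 7.7417 or r ~= 0.2583.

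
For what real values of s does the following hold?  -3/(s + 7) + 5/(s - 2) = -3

s = -5.7249 or s = 0.0582

Multiply both sides by (s + 7)(s - 2):
-3(s - 2) + 5(s + 7) = -3(s + 7)(s - 2).
Expand and collect terms: -3s^2 - 17s + 1 = 0.
By the quadratic formula, s = (17 +/- sqrt(301)) / -6, so s ~= -5.7249 or s ~= 0.0582.
Neither value makes a denominator zero (s != -7, s != 2), so both are valid.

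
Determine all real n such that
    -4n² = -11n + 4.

Rearrange to standard form: -4n² + 11n - 4 = 0.
Discriminant: (11)² − 4·(-4)·(-4) = 57.
Quadratic formula: n = (-11 ± √57) / (-8).
So n = 11/8 - √(57)/8 ≈ 0.4313 or n = √(57)/8 + 11/8 ≈ 2.3187.

n = 0.4313 or n = 2.3187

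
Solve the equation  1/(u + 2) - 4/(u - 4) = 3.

u = -1.5616 or u = 2.5616

Multiply both sides by (u + 2)(u - 4):
(u - 4) - 4(u + 2) = 3(u + 2)(u - 4).
Expand and collect terms: 3u² - 3u - 12 = 0.
By the quadratic formula, u = (3 ± √153) / 6, so u ≈ 2.5616 or u ≈ -1.5616.
Neither value makes a denominator zero (u ≠ -2, u ≠ 4), so both are valid.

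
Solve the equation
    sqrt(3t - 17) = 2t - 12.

Square both sides: 3t - 17 = (2t - 12)^2.
Expand and rearrange: 4t^2 - 51t + 161 = 0.
Solving gives t = 7 or t = 5.75.
Check each candidate in the original equation:
  t = 7: sqrt(4) = 2, while 2t - 12 = 2 — valid.
  t = 5.75: sqrt(0.25) = 0.5, while 2t - 12 = -0.5 — extraneous.

t = 7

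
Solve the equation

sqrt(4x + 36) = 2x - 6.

Square both sides: 4x + 36 = (2x - 6)^2.
Expand and rearrange: 4x^2 - 28x = 0.
Solving gives x = 7 or x = 0.
Check each candidate in the original equation:
  x = 7: sqrt(64) = 8, while 2x - 6 = 8 — valid.
  x = 0: sqrt(36) = 6, while 2x - 6 = -6 — extraneous.

x = 7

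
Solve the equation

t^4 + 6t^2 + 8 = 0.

No real solutions.

Let u = t^2. The equation becomes u^2 + 6u + 8 = 0.
Factor: (u + 2)(u + 4) = 0, so u = -2 or u = -4.
t^2 = -2 < 0 has no real solution.
t^2 = -4 < 0 has no real solution.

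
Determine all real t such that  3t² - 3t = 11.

t = -1.4791 or t = 2.4791

Rearrange to standard form: 3t² - 3t - 11 = 0.
Discriminant: (-3)² − 4·3·(-11) = 141.
Quadratic formula: t = (3 ± √141) / 6.
So t = 1/2 + √(141)/6 ≈ 2.4791 or t = 1/2 - √(141)/6 ≈ -1.4791.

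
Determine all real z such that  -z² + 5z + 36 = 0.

z = -4 or z = 9

Factor: -1(z - 9)(z + 4) = 0.
So z = 9 or z = -4.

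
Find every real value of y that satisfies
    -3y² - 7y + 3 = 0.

Discriminant: (-7)² − 4·(-3)·3 = 85.
Quadratic formula: y = (7 ± √85) / (-6).
So y = -√(85)/6 - 7/6 ≈ -2.7033 or y = -7/6 + √(85)/6 ≈ 0.3699.

y = -2.7033 or y = 0.3699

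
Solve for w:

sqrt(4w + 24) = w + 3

w = 3

Square both sides: 4w + 24 = (w + 3)^2.
Expand and rearrange: w^2 + 2w - 15 = 0.
Solving gives w = 3 or w = -5.
Check each candidate in the original equation:
  w = 3: sqrt(36) = 6, while w + 3 = 6 — valid.
  w = -5: sqrt(4) = 2, while w + 3 = -2 — extraneous.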